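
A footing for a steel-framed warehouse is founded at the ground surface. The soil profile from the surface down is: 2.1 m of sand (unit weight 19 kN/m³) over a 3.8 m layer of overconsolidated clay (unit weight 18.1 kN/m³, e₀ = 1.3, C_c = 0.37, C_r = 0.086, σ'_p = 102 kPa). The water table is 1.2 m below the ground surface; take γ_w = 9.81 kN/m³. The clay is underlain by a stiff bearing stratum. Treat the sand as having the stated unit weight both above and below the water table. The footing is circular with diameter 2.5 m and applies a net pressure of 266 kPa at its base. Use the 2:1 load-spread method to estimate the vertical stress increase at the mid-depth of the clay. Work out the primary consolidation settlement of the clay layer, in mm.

S_c ≈ 37.6 mm

Mid-depth of clay below the ground surface: z = 2.1 + 3.8/2 = 4 m.
Total vertical stress at mid-clay: σ_v = 19×2.1 + 18.1×1.9 = 74.29 kPa.
Pore pressure: u = 9.81×(4 − 1.2) = 27.468 kPa.
Initial effective stress: σ'_0 = σ_v − u = 74.29 − 27.468 = 46.822 kPa.
Stress increase at mid-clay by the 2:1 spreading method:
Δσ ≈ qD²/(D+z)² = 266×2.5²/(2.5+4)² = 39.349 kPa
Final effective stress: σ'_f = 46.822 + 39.349 = 86.171 kPa.
σ'_f = 86.171 ≤ σ'_p = 102 kPa, so the clay remains overconsolidated and only the recompression index applies:
S_c = C_r·H/(1+e₀)·log₁₀(σ'_f/σ'_0) = 0.086×3.8/2.3×log₁₀(86.171/46.822)
    = 0.14209 × 0.26491 = 0.03764 m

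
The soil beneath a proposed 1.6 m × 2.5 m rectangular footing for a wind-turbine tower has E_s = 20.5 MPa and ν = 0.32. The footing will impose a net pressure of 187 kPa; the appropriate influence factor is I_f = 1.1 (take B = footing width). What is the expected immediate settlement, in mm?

S_e ≈ 14.4 mm

Immediate (elastic) settlement: S_e = q·B·(1−ν²)/E_s · I_f.
E_s = 20.5 MPa = 20500 kPa.
S_e = 187 × 1.6 × (1 − 0.32²) / 20500 × 1.1
    = 187 × 1.6 × 0.8976 / 20500 × 1.1
    = 0.01441 m = 14.41 mm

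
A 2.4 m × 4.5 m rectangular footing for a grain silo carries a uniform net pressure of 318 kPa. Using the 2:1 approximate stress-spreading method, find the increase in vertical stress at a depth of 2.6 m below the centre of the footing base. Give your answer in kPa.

By the 2:1 method the load spreads at 1 horizontal : 2 vertical, so at depth z the loaded area has grown by z in each plan dimension:
Δσ = qBL/((B+z)(L+z)) = 318×2.4×4.5/((2.4+2.6)(4.5+2.6)) = 96.744 kPa

Δσ_z ≈ 96.7 kPa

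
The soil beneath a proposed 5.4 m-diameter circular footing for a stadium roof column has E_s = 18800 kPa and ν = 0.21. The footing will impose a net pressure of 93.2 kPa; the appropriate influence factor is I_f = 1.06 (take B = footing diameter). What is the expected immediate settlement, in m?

Immediate (elastic) settlement: S_e = q·B·(1−ν²)/E_s · I_f.
S_e = 93.2 × 5.4 × (1 − 0.21²) / 18800 × 1.06
    = 93.2 × 5.4 × 0.9559 / 18800 × 1.06
    = 0.02713 m

S_e ≈ 0.0271 m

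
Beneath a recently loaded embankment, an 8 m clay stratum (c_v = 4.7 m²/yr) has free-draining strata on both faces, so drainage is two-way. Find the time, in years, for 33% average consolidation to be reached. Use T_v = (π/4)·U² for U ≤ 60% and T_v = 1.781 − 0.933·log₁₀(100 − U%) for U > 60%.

Drainage path length: H_d = H/2 = 4 m (double drainage).
U ≤ 60%: T_v = (π/4)·U² = (π/4)×0.33² = 0.08553.
t = T_v·H_d²/c_v = 0.08553×4²/4.7 = 0.2912 years.

t ≈ 0.291 years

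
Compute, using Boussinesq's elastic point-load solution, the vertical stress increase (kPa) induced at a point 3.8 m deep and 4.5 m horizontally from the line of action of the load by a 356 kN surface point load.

Δσ_z ≈ 1.32 kPa

Boussinesq vertical stress below a point load on an elastic half-space:
Δσ_z = 3P/(2πz²) · [1 + (r/z)²]^(−5/2)
r/z = 4.5/3.8 = 1.1842; [1+(r/z)²]^(−5/2) = 0.11179.
Δσ_z = 3×356/(2π×3.8²) × 0.11179 = 11.771 × 0.11179 = 1.316 kPa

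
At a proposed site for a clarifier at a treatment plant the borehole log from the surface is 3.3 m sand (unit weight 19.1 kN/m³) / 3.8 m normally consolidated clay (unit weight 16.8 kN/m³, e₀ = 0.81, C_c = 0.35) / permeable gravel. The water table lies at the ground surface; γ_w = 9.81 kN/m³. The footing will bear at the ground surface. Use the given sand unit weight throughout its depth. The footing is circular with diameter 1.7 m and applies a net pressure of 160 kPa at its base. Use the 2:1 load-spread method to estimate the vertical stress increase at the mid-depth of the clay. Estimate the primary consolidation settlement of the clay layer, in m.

Mid-depth of clay below the ground surface: z = 3.3 + 3.8/2 = 5.2 m.
Total vertical stress at mid-clay: σ_v = 19.1×3.3 + 16.8×1.9 = 94.95 kPa.
Pore pressure: u = 9.81×(5.2 − 0) = 51.012 kPa.
Initial effective stress: σ'_0 = σ_v − u = 94.95 − 51.012 = 43.938 kPa.
Stress increase at mid-clay by the 2:1 spreading method:
Δσ ≈ qD²/(D+z)² = 160×1.7²/(1.7+5.2)² = 9.7122 kPa
Final effective stress: σ'_f = σ'_0 + Δσ = 43.938 + 9.7122 = 53.65 kPa.
Normally consolidated clay, so the full stress increment lies on the virgin compression line:
S_c = C_c·H/(1+e₀)·log₁₀(σ'_f/σ'_0) = 0.35×3.8/(1+0.81)×log₁₀(53.65/43.938)
    = 0.73481 × 0.086729 = 0.06373 m

S_c ≈ 0.0637 m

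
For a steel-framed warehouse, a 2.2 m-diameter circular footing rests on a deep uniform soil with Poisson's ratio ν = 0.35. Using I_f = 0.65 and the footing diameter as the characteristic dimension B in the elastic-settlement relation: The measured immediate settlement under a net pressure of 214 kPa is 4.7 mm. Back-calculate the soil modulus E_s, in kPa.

S_e = q·B·(1−ν²)/E_s · I_f  ⇒  E_s = q·B·(1−ν²)·I_f / S_e.
E_s = 214 × 2.2 × 0.8775 × 0.65 / 0.0047 = 57130 kPa

E_s ≈ 57100 kPa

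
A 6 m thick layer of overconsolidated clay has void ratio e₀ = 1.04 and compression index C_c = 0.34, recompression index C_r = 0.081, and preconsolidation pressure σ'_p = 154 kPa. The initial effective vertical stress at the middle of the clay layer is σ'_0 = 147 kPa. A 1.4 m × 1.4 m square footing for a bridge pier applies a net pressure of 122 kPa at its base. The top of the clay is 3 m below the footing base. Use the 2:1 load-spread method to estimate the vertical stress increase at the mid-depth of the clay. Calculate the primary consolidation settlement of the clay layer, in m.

Mid-depth of clay below the footing base: z = 3 + 6/2 = 6 m.
Stress increase at mid-clay by the 2:1 spreading method:
Δσ = qBL/((B+z)(L+z)) = 122×1.4×1.4/((1.4+6)(1.4+6)) = 4.3667 kPa
Final effective stress: σ'_f = 147 + 4.3667 = 151.37 kPa.
σ'_f = 151.37 ≤ σ'_p = 154 kPa, so the clay remains overconsolidated and only the recompression index applies:
S_c = C_r·H/(1+e₀)·log₁₀(σ'_f/σ'_0) = 0.081×6/2.04×log₁₀(151.37/147)
    = 0.23824 × 0.012722 = 0.003031 m

S_c ≈ 0.00303 m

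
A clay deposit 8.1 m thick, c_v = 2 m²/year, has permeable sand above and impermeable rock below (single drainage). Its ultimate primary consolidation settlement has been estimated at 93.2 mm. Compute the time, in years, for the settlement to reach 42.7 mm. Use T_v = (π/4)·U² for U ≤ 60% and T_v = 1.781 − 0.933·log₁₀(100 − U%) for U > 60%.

t ≈ 5.41 years

Drainage path length: H_d = H = 8.1 m (single drainage).
U = S(t)/S_ult = 42.7/93.2 = 0.4582.
U ≤ 60%: T_v = (π/4)·U² = (π/4)×0.45815² = 0.16486.
t = T_v·H_d²/c_v = 0.16486×8.1²/2 = 5.408 years.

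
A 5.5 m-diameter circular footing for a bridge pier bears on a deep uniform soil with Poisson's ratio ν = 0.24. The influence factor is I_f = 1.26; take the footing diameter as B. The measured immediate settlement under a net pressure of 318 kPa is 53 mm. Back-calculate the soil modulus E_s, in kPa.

S_e = q·B·(1−ν²)/E_s · I_f  ⇒  E_s = q·B·(1−ν²)·I_f / S_e.
E_s = 318 × 5.5 × 0.9424 × 1.26 / 0.053 = 39180 kPa

E_s ≈ 39200 kPa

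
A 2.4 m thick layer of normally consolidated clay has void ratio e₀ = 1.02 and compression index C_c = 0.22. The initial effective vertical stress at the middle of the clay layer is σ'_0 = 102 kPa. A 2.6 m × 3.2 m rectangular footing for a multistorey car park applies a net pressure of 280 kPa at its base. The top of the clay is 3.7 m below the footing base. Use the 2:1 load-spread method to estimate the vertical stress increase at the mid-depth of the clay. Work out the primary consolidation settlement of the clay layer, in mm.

Mid-depth of clay below the footing base: z = 3.7 + 2.4/2 = 4.9 m.
Stress increase at mid-clay by the 2:1 spreading method:
Δσ = qBL/((B+z)(L+z)) = 280×2.6×3.2/((2.6+4.9)(3.2+4.9)) = 38.347 kPa
Final effective stress: σ'_f = σ'_0 + Δσ = 102 + 38.347 = 140.35 kPa.
Normally consolidated clay, so the full stress increment lies on the virgin compression line:
S_c = C_c·H/(1+e₀)·log₁₀(σ'_f/σ'_0) = 0.22×2.4/(1+1.02)×log₁₀(140.35/102)
    = 0.26139 × 0.13861 = 0.03623 m

S_c ≈ 36.2 mm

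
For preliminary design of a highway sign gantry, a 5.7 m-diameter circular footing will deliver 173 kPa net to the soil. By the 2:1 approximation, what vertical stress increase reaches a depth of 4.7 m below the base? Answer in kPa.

Δσ_z ≈ 52 kPa

By the 2:1 method the load spreads at 1 horizontal : 2 vertical, so at depth z the loaded area has grown by z in each plan dimension:
Δσ ≈ qD²/(D+z)² = 173×5.7²/(5.7+4.7)² = 51.967 kPa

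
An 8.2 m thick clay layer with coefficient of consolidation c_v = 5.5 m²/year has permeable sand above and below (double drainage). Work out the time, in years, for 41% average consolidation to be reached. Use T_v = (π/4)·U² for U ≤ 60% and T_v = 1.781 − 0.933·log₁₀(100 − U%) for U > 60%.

t ≈ 0.404 years

Drainage path length: H_d = H/2 = 4.1 m (double drainage).
U ≤ 60%: T_v = (π/4)·U² = (π/4)×0.41² = 0.13203.
t = T_v·H_d²/c_v = 0.13203×4.1²/5.5 = 0.4035 years.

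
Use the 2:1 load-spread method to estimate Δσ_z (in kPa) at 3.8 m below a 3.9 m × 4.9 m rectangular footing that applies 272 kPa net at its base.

Δσ_z ≈ 77.6 kPa

By the 2:1 method the load spreads at 1 horizontal : 2 vertical, so at depth z the loaded area has grown by z in each plan dimension:
Δσ = qBL/((B+z)(L+z)) = 272×3.9×4.9/((3.9+3.8)(4.9+3.8)) = 77.592 kPa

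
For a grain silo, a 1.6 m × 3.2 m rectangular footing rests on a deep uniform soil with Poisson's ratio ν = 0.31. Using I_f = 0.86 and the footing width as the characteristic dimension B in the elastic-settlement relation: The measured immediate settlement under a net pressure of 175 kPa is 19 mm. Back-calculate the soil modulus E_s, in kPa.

E_s ≈ 11500 kPa

S_e = q·B·(1−ν²)/E_s · I_f  ⇒  E_s = q·B·(1−ν²)·I_f / S_e.
E_s = 175 × 1.6 × 0.9039 × 0.86 / 0.019 = 11460 kPa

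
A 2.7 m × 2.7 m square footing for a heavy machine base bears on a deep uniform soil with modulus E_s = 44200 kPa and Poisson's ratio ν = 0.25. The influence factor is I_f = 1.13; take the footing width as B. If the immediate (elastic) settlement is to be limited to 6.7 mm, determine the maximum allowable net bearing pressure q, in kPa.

q ≈ 104 kPa

S_e = q·B·(1−ν²)/E_s · I_f  ⇒  q = S_e·E_s / (B·(1−ν²)·I_f).
q = 0.0067 × 44200 / (2.7 × 0.9375 × 1.13) = 103.5 kPa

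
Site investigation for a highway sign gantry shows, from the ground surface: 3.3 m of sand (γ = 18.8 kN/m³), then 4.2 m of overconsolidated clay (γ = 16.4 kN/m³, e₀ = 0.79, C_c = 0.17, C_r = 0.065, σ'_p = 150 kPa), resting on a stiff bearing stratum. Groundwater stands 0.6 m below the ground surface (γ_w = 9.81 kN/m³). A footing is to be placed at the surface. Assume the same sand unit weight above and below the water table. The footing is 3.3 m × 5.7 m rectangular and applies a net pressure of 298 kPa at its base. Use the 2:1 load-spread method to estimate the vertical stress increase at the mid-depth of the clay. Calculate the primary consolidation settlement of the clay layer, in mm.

S_c ≈ 51.5 mm

Mid-depth of clay below the ground surface: z = 3.3 + 4.2/2 = 5.4 m.
Total vertical stress at mid-clay: σ_v = 18.8×3.3 + 16.4×2.1 = 96.48 kPa.
Pore pressure: u = 9.81×(5.4 − 0.6) = 47.088 kPa.
Initial effective stress: σ'_0 = σ_v − u = 96.48 − 47.088 = 49.392 kPa.
Stress increase at mid-clay by the 2:1 spreading method:
Δσ = qBL/((B+z)(L+z)) = 298×3.3×5.7/((3.3+5.4)(5.7+5.4)) = 58.045 kPa
Final effective stress: σ'_f = 49.392 + 58.045 = 107.44 kPa.
σ'_f = 107.44 ≤ σ'_p = 150 kPa, so the clay remains overconsolidated and only the recompression index applies:
S_c = C_r·H/(1+e₀)·log₁₀(σ'_f/σ'_0) = 0.065×4.2/1.79×log₁₀(107.44/49.392)
    = 0.15252 × 0.33751 = 0.05148 m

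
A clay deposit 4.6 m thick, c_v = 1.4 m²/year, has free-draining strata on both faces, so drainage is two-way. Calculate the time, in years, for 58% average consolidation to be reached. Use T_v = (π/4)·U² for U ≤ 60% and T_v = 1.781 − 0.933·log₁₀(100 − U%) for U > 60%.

Drainage path length: H_d = H/2 = 2.3 m (double drainage).
U ≤ 60%: T_v = (π/4)·U² = (π/4)×0.58² = 0.26421.
t = T_v·H_d²/c_v = 0.26421×2.3²/1.4 = 0.9983 years.

t ≈ 0.998 years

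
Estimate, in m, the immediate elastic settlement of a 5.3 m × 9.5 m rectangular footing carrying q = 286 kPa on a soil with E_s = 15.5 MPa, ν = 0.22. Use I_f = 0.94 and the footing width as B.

Immediate (elastic) settlement: S_e = q·B·(1−ν²)/E_s · I_f.
E_s = 15.5 MPa = 15500 kPa.
S_e = 286 × 5.3 × (1 − 0.22²) / 15500 × 0.94
    = 286 × 5.3 × 0.9516 / 15500 × 0.94
    = 0.08748 m

S_e ≈ 0.0875 m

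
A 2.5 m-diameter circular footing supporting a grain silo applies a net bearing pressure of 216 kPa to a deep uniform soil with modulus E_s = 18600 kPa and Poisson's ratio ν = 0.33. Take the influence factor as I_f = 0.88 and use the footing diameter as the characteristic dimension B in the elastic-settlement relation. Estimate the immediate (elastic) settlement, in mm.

Immediate (elastic) settlement: S_e = q·B·(1−ν²)/E_s · I_f.
S_e = 216 × 2.5 × (1 − 0.33²) / 18600 × 0.88
    = 216 × 2.5 × 0.8911 / 18600 × 0.88
    = 0.02277 m = 22.77 mm

S_e ≈ 22.8 mm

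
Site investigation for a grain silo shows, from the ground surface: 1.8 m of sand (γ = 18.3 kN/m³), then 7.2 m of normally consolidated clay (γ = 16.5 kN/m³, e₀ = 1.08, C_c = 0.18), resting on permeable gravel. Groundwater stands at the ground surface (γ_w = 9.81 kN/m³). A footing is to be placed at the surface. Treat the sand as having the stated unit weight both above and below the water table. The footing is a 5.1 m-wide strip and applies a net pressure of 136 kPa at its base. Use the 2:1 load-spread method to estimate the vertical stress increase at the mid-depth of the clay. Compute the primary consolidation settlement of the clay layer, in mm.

S_c ≈ 267 mm

Mid-depth of clay below the ground surface: z = 1.8 + 7.2/2 = 5.4 m.
Total vertical stress at mid-clay: σ_v = 18.3×1.8 + 16.5×3.6 = 92.34 kPa.
Pore pressure: u = 9.81×(5.4 − 0) = 52.974 kPa.
Initial effective stress: σ'_0 = σ_v − u = 92.34 − 52.974 = 39.366 kPa.
Stress increase at mid-clay by the 2:1 spreading method:
Δσ = qB/(B+z) = 136×5.1/(5.1+5.4) = 66.057 kPa
Final effective stress: σ'_f = σ'_0 + Δσ = 39.366 + 66.057 = 105.42 kPa.
Normally consolidated clay, so the full stress increment lies on the virgin compression line:
S_c = C_c·H/(1+e₀)·log₁₀(σ'_f/σ'_0) = 0.18×7.2/(1+1.08)×log₁₀(105.42/39.366)
    = 0.62308 × 0.4278 = 0.2666 m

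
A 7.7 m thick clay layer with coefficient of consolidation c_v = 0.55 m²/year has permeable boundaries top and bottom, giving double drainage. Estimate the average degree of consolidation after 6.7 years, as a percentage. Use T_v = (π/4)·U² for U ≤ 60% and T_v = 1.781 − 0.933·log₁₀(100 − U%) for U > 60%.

Drainage path length: H_d = H/2 = 3.85 m (double drainage).
T_v = c_v·t/H_d² = 0.55×6.7/3.85² = 0.24861.
T_v = 0.24861 corresponds to the U ≤ 60% branch:
U = √(4T_v/π) = 0.5626

U ≈ 56.3 %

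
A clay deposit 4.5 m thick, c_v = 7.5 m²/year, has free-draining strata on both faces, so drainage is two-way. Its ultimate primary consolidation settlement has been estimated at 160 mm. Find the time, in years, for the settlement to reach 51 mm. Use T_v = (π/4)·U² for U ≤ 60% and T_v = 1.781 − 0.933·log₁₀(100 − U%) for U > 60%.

t ≈ 0.0539 years

Drainage path length: H_d = H/2 = 2.25 m (double drainage).
U = S(t)/S_ult = 51/160 = 0.3187.
U ≤ 60%: T_v = (π/4)·U² = (π/4)×0.31875² = 0.079798.
t = T_v·H_d²/c_v = 0.079798×2.25²/7.5 = 0.05386 years.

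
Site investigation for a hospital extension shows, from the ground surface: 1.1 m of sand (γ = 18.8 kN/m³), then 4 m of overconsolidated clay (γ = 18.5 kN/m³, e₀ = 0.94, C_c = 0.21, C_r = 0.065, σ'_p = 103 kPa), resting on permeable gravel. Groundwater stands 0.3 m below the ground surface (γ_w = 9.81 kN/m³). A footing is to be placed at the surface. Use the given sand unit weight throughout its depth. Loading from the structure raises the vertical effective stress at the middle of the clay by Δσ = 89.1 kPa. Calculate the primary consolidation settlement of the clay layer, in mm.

Mid-depth of clay below the ground surface: z = 1.1 + 4/2 = 3.1 m.
Total vertical stress at mid-clay: σ_v = 18.8×1.1 + 18.5×2 = 57.68 kPa.
Pore pressure: u = 9.81×(3.1 − 0.3) = 27.468 kPa.
Initial effective stress: σ'_0 = σ_v − u = 57.68 − 27.468 = 30.212 kPa.
Final effective stress: σ'_f = 30.212 + 89.1 = 119.31 kPa.
σ'_f = 119.31 > σ'_p = 103 kPa, so the stress path crosses the preconsolidation pressure — recompression up to σ'_p, then virgin compression beyond:
S_c = H/(1+e₀)·[C_r·log₁₀(σ'_p/σ'_0) + C_c·log₁₀(σ'_f/σ'_p)]
    = 4/1.94 × [0.065×log₁₀(103/30.212) + 0.21×log₁₀(119.31/103)]
    = 2.0619 × [0.034623 + 0.013406] = 0.09903 m

S_c ≈ 99 mm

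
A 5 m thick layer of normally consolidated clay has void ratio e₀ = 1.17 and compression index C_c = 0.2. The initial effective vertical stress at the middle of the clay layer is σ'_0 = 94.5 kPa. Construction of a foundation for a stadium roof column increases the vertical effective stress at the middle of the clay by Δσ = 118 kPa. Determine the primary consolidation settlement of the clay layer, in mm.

Final effective stress: σ'_f = σ'_0 + Δσ = 94.5 + 118 = 212.5 kPa.
Normally consolidated clay, so the full stress increment lies on the virgin compression line:
S_c = C_c·H/(1+e₀)·log₁₀(σ'_f/σ'_0) = 0.2×5/(1+1.17)×log₁₀(212.5/94.5)
    = 0.46083 × 0.35193 = 0.1622 m

S_c ≈ 162 mm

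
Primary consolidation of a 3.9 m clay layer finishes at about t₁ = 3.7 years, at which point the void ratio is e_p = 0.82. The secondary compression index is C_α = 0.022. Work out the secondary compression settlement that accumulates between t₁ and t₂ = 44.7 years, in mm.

S_s ≈ 51 mm

Secondary compression: S_s = C_α·H/(1+e_p)·log₁₀(t₂/t₁)
S_s = 0.022×3.9/(1+0.82)×log₁₀(44.7/3.7)
    = 0.04714 × 1.082 = 0.05101 m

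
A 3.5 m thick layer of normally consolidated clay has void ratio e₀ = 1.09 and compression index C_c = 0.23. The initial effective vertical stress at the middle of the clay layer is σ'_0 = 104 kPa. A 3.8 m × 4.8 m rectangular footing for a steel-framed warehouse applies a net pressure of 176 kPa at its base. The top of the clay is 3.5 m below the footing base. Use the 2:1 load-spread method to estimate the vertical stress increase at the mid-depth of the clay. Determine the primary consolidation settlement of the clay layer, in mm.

S_c ≈ 48.9 mm

Mid-depth of clay below the footing base: z = 3.5 + 3.5/2 = 5.25 m.
Stress increase at mid-clay by the 2:1 spreading method:
Δσ = qBL/((B+z)(L+z)) = 176×3.8×4.8/((3.8+5.25)(4.8+5.25)) = 35.296 kPa
Final effective stress: σ'_f = σ'_0 + Δσ = 104 + 35.296 = 139.3 kPa.
Normally consolidated clay, so the full stress increment lies on the virgin compression line:
S_c = C_c·H/(1+e₀)·log₁₀(σ'_f/σ'_0) = 0.23×3.5/(1+1.09)×log₁₀(139.3/104)
    = 0.38517 × 0.12692 = 0.04889 m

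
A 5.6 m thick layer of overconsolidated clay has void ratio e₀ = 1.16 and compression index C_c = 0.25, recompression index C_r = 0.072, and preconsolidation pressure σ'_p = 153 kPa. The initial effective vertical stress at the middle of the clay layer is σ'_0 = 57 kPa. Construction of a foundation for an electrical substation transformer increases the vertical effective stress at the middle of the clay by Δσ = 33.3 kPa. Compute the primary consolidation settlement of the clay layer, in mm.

S_c ≈ 37.3 mm

Final effective stress: σ'_f = 57 + 33.3 = 90.3 kPa.
σ'_f = 90.3 ≤ σ'_p = 153 kPa, so the clay remains overconsolidated and only the recompression index applies:
S_c = C_r·H/(1+e₀)·log₁₀(σ'_f/σ'_0) = 0.072×5.6/2.16×log₁₀(90.3/57)
    = 0.18667 × 0.19981 = 0.0373 m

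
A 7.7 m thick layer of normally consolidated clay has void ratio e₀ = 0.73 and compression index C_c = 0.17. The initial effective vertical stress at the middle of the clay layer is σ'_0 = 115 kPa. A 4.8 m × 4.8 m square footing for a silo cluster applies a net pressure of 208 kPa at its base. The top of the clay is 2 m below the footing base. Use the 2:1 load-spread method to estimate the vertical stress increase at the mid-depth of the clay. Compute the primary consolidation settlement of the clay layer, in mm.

Mid-depth of clay below the footing base: z = 2 + 7.7/2 = 5.85 m.
Stress increase at mid-clay by the 2:1 spreading method:
Δσ = qBL/((B+z)(L+z)) = 208×4.8×4.8/((4.8+5.85)(4.8+5.85)) = 42.252 kPa
Final effective stress: σ'_f = σ'_0 + Δσ = 115 + 42.252 = 157.25 kPa.
Normally consolidated clay, so the full stress increment lies on the virgin compression line:
S_c = C_c·H/(1+e₀)·log₁₀(σ'_f/σ'_0) = 0.17×7.7/(1+0.73)×log₁₀(157.25/115)
    = 0.75665 × 0.13589 = 0.1028 m

S_c ≈ 103 mm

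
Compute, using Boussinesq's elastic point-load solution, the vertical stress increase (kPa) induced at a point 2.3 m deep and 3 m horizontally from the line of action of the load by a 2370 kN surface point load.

Δσ_z ≈ 17.8 kPa

Boussinesq vertical stress below a point load on an elastic half-space:
Δσ_z = 3P/(2πz²) · [1 + (r/z)²]^(−5/2)
r/z = 3/2.3 = 1.3043; [1+(r/z)²]^(−5/2) = 0.083379.
Δσ_z = 3×2370/(2π×2.3²) × 0.083379 = 213.91 × 0.083379 = 17.84 kPa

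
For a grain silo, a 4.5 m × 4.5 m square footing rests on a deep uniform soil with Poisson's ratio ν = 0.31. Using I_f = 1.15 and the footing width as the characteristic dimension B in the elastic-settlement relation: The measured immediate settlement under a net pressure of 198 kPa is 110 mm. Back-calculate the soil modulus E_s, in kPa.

E_s ≈ 8420 kPa

S_e = q·B·(1−ν²)/E_s · I_f  ⇒  E_s = q·B·(1−ν²)·I_f / S_e.
E_s = 198 × 4.5 × 0.9039 × 1.15 / 0.11 = 8420 kPa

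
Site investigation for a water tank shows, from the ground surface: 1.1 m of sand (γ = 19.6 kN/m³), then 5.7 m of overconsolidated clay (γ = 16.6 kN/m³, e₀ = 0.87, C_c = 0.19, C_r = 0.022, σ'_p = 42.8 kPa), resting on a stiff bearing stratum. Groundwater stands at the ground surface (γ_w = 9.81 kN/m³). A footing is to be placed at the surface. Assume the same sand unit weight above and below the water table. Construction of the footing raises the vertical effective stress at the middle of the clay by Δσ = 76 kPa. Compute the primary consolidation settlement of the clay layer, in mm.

Mid-depth of clay below the ground surface: z = 1.1 + 5.7/2 = 3.95 m.
Total vertical stress at mid-clay: σ_v = 19.6×1.1 + 16.6×2.85 = 68.87 kPa.
Pore pressure: u = 9.81×(3.95 − 0) = 38.75 kPa.
Initial effective stress: σ'_0 = σ_v − u = 68.87 − 38.75 = 30.12 kPa.
Final effective stress: σ'_f = 30.12 + 76 = 106.12 kPa.
σ'_f = 106.12 > σ'_p = 42.8 kPa, so the stress path crosses the preconsolidation pressure — recompression up to σ'_p, then virgin compression beyond:
S_c = H/(1+e₀)·[C_r·log₁₀(σ'_p/σ'_0) + C_c·log₁₀(σ'_f/σ'_p)]
    = 5.7/1.87 × [0.022×log₁₀(42.8/30.12) + 0.19×log₁₀(106.12/42.8)]
    = 3.0481 × [0.003357 + 0.074927] = 0.2386 m

S_c ≈ 239 mm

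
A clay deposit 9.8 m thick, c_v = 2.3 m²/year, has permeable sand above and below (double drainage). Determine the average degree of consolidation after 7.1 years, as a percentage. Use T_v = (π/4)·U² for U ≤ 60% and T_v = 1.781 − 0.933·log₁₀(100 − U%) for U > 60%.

Drainage path length: H_d = H/2 = 4.9 m (double drainage).
T_v = c_v·t/H_d² = 2.3×7.1/4.9² = 0.68013.
T_v = 0.68013 corresponds to the U > 60% branch:
U = 1 − 10^((1.781 − T_v)/0.933)/100 = 0.8487

U ≈ 84.9 %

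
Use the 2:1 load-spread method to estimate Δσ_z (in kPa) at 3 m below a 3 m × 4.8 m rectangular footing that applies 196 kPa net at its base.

Δσ_z ≈ 60.3 kPa

By the 2:1 method the load spreads at 1 horizontal : 2 vertical, so at depth z the loaded area has grown by z in each plan dimension:
Δσ = qBL/((B+z)(L+z)) = 196×3×4.8/((3+3)(4.8+3)) = 60.308 kPa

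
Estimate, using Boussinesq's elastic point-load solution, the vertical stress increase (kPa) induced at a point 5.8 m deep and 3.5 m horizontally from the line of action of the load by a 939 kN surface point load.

Boussinesq vertical stress below a point load on an elastic half-space:
Δσ_z = 3P/(2πz²) · [1 + (r/z)²]^(−5/2)
r/z = 3.5/5.8 = 0.60345; [1+(r/z)²]^(−5/2) = 0.46009.
Δσ_z = 3×939/(2π×5.8²) × 0.46009 = 13.328 × 0.46009 = 6.132 kPa

Δσ_z ≈ 6.13 kPa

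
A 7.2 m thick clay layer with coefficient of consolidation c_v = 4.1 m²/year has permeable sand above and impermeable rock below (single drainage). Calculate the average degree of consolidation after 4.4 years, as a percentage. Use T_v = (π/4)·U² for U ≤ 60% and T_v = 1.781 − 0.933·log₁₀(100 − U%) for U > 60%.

Drainage path length: H_d = H = 7.2 m (single drainage).
T_v = c_v·t/H_d² = 4.1×4.4/7.2² = 0.34799.
T_v = 0.34799 corresponds to the U > 60% branch:
U = 1 − 10^((1.781 − T_v)/0.933)/100 = 0.6565

U ≈ 65.7 %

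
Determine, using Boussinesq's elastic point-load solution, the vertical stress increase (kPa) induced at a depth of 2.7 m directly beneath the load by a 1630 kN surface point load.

Boussinesq vertical stress below a point load on an elastic half-space:
Δσ_z = 3P/(2πz²) · [1 + (r/z)²]^(−5/2)
r/z = 0/2.7 = 0; [1+(r/z)²]^(−5/2) = 1.
Δσ_z = 3×1630/(2π×2.7²) × 1 = 106.76 × 1 = 106.8 kPa

Δσ_z ≈ 107 kPa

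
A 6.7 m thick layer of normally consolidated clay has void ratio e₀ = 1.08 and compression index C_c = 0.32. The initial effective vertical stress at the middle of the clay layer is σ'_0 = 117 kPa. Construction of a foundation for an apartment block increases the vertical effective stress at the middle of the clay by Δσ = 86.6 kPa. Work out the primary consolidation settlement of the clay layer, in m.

S_c ≈ 0.248 m

Final effective stress: σ'_f = σ'_0 + Δσ = 117 + 86.6 = 203.6 kPa.
Normally consolidated clay, so the full stress increment lies on the virgin compression line:
S_c = C_c·H/(1+e₀)·log₁₀(σ'_f/σ'_0) = 0.32×6.7/(1+1.08)×log₁₀(203.6/117)
    = 1.0308 × 0.24059 = 0.248 m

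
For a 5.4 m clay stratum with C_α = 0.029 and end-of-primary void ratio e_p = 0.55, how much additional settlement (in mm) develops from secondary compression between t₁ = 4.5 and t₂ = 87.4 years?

Secondary compression: S_s = C_α·H/(1+e_p)·log₁₀(t₂/t₁)
S_s = 0.029×5.4/(1+0.55)×log₁₀(87.4/4.5)
    = 0.101 × 1.288 = 0.1302 m

S_s ≈ 130 mm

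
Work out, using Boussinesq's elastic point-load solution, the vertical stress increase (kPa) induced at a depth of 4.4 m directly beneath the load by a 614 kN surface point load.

Δσ_z ≈ 15.1 kPa

Boussinesq vertical stress below a point load on an elastic half-space:
Δσ_z = 3P/(2πz²) · [1 + (r/z)²]^(−5/2)
r/z = 0/4.4 = 0; [1+(r/z)²]^(−5/2) = 1.
Δσ_z = 3×614/(2π×4.4²) × 1 = 15.143 × 1 = 15.14 kPa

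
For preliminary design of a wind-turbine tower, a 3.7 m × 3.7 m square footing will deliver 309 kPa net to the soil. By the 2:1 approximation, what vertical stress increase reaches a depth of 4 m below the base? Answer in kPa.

By the 2:1 method the load spreads at 1 horizontal : 2 vertical, so at depth z the loaded area has grown by z in each plan dimension:
Δσ = qBL/((B+z)(L+z)) = 309×3.7×3.7/((3.7+4)(3.7+4)) = 71.348 kPa

Δσ_z ≈ 71.3 kPa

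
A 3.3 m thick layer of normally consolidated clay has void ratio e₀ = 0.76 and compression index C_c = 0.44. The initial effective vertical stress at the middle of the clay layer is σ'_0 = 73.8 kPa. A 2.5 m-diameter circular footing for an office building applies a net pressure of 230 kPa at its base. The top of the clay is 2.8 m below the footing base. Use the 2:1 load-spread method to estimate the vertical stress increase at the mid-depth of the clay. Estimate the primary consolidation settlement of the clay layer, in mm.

S_c ≈ 121 mm

Mid-depth of clay below the footing base: z = 2.8 + 3.3/2 = 4.45 m.
Stress increase at mid-clay by the 2:1 spreading method:
Δσ ≈ qD²/(D+z)² = 230×2.5²/(2.5+4.45)² = 29.76 kPa
Final effective stress: σ'_f = σ'_0 + Δσ = 73.8 + 29.76 = 103.56 kPa.
Normally consolidated clay, so the full stress increment lies on the virgin compression line:
S_c = C_c·H/(1+e₀)·log₁₀(σ'_f/σ'_0) = 0.44×3.3/(1+0.76)×log₁₀(103.56/73.8)
    = 0.825 × 0.14714 = 0.1214 m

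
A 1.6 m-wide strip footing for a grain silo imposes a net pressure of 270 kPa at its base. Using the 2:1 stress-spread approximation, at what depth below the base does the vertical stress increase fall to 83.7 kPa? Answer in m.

z ≈ 3.56 m

2:1 spreading — at depth z the loaded area has grown by z in each plan dimension:
qB/(B+z) = Δσ_z ⇒ z = qB/Δσ_z − B = 270×1.6/83.7 − 1.6 = 3.561 m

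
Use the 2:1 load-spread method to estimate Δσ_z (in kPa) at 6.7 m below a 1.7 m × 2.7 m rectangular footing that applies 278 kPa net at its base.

Δσ_z ≈ 16.2 kPa

By the 2:1 method the load spreads at 1 horizontal : 2 vertical, so at depth z the loaded area has grown by z in each plan dimension:
Δσ = qBL/((B+z)(L+z)) = 278×1.7×2.7/((1.7+6.7)(2.7+6.7)) = 16.16 kPa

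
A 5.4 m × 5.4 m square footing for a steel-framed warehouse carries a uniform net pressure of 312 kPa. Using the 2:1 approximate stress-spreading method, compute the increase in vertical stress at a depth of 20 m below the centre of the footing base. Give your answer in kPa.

By the 2:1 method the load spreads at 1 horizontal : 2 vertical, so at depth z the loaded area has grown by z in each plan dimension:
Δσ = qBL/((B+z)(L+z)) = 312×5.4×5.4/((5.4+20)(5.4+20)) = 14.102 kPa

Δσ_z ≈ 14.1 kPa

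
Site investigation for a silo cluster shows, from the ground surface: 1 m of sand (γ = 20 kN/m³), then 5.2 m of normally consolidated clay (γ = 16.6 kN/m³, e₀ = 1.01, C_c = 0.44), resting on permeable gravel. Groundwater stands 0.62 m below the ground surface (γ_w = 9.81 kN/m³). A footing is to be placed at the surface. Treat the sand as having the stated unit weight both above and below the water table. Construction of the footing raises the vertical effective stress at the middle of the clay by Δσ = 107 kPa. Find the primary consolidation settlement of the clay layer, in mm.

Mid-depth of clay below the ground surface: z = 1 + 5.2/2 = 3.6 m.
Total vertical stress at mid-clay: σ_v = 20×1 + 16.6×2.6 = 63.16 kPa.
Pore pressure: u = 9.81×(3.6 − 0.62) = 29.234 kPa.
Initial effective stress: σ'_0 = σ_v − u = 63.16 − 29.234 = 33.926 kPa.
Final effective stress: σ'_f = σ'_0 + Δσ = 33.926 + 107 = 140.93 kPa.
Normally consolidated clay, so the full stress increment lies on the virgin compression line:
S_c = C_c·H/(1+e₀)·log₁₀(σ'_f/σ'_0) = 0.44×5.2/(1+1.01)×log₁₀(140.93/33.926)
    = 1.1383 × 0.61847 = 0.704 m

S_c ≈ 704 mm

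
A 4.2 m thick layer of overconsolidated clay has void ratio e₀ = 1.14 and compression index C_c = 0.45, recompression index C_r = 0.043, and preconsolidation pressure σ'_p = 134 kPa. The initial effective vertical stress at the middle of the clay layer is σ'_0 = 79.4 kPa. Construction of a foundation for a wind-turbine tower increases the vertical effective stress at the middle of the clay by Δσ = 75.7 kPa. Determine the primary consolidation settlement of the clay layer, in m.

Final effective stress: σ'_f = 79.4 + 75.7 = 155.1 kPa.
σ'_f = 155.1 > σ'_p = 134 kPa, so the stress path crosses the preconsolidation pressure — recompression up to σ'_p, then virgin compression beyond:
S_c = H/(1+e₀)·[C_r·log₁₀(σ'_p/σ'_0) + C_c·log₁₀(σ'_f/σ'_p)]
    = 4.2/2.14 × [0.043×log₁₀(134/79.4) + 0.45×log₁₀(155.1/134)]
    = 1.9626 × [0.0097732 + 0.028578] = 0.07527 m

S_c ≈ 0.0753 m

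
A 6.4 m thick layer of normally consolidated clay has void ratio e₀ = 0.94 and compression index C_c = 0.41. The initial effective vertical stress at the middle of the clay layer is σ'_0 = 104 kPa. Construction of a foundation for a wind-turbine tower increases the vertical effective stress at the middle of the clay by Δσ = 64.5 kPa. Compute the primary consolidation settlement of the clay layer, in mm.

Final effective stress: σ'_f = σ'_0 + Δσ = 104 + 64.5 = 168.5 kPa.
Normally consolidated clay, so the full stress increment lies on the virgin compression line:
S_c = C_c·H/(1+e₀)·log₁₀(σ'_f/σ'_0) = 0.41×6.4/(1+0.94)×log₁₀(168.5/104)
    = 1.3526 × 0.20957 = 0.2835 m

S_c ≈ 283 mm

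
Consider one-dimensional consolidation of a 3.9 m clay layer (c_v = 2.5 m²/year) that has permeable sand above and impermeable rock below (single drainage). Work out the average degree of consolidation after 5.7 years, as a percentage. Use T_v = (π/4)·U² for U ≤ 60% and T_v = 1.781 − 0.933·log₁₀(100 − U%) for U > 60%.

U ≈ 92 %

Drainage path length: H_d = H = 3.9 m (single drainage).
T_v = c_v·t/H_d² = 2.5×5.7/3.9² = 0.93688.
T_v = 0.93688 corresponds to the U > 60% branch:
U = 1 − 10^((1.781 − T_v)/0.933)/100 = 0.9197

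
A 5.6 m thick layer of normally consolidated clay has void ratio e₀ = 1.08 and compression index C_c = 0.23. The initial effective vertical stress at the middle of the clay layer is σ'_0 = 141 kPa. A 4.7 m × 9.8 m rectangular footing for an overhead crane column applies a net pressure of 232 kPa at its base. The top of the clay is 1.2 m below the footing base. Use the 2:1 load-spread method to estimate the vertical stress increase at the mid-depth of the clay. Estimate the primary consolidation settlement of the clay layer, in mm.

S_c ≈ 132 mm

Mid-depth of clay below the footing base: z = 1.2 + 5.6/2 = 4 m.
Stress increase at mid-clay by the 2:1 spreading method:
Δσ = qBL/((B+z)(L+z)) = 232×4.7×9.8/((4.7+4)(9.8+4)) = 89.005 kPa
Final effective stress: σ'_f = σ'_0 + Δσ = 141 + 89.005 = 230 kPa.
Normally consolidated clay, so the full stress increment lies on the virgin compression line:
S_c = C_c·H/(1+e₀)·log₁₀(σ'_f/σ'_0) = 0.23×5.6/(1+1.08)×log₁₀(230/141)
    = 0.61923 × 0.21251 = 0.1316 m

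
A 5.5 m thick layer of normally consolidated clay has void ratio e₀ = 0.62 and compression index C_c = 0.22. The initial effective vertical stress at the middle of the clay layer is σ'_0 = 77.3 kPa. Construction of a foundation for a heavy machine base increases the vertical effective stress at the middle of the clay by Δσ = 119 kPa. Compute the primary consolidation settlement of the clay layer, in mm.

Final effective stress: σ'_f = σ'_0 + Δσ = 77.3 + 119 = 196.3 kPa.
Normally consolidated clay, so the full stress increment lies on the virgin compression line:
S_c = C_c·H/(1+e₀)·log₁₀(σ'_f/σ'_0) = 0.22×5.5/(1+0.62)×log₁₀(196.3/77.3)
    = 0.74691 × 0.40474 = 0.3023 m

S_c ≈ 302 mm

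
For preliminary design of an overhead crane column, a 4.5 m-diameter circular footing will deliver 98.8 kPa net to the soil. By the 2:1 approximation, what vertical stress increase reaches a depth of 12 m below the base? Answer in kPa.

By the 2:1 method the load spreads at 1 horizontal : 2 vertical, so at depth z the loaded area has grown by z in each plan dimension:
Δσ ≈ qD²/(D+z)² = 98.8×4.5²/(4.5+12)² = 7.3488 kPa

Δσ_z ≈ 7.35 kPa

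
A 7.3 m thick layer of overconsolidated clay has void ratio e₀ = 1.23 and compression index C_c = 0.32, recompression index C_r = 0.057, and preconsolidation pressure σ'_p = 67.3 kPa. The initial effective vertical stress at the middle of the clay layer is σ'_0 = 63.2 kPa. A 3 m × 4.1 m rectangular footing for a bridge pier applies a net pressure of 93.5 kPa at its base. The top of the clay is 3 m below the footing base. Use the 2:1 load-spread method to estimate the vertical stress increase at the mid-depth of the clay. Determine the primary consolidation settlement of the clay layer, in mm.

S_c ≈ 50 mm

Mid-depth of clay below the footing base: z = 3 + 7.3/2 = 6.65 m.
Stress increase at mid-clay by the 2:1 spreading method:
Δσ = qBL/((B+z)(L+z)) = 93.5×3×4.1/((3+6.65)(4.1+6.65)) = 11.086 kPa
Final effective stress: σ'_f = 63.2 + 11.086 = 74.286 kPa.
σ'_f = 74.286 > σ'_p = 67.3 kPa, so the stress path crosses the preconsolidation pressure — recompression up to σ'_p, then virgin compression beyond:
S_c = H/(1+e₀)·[C_r·log₁₀(σ'_p/σ'_0) + C_c·log₁₀(σ'_f/σ'_p)]
    = 7.3/2.23 × [0.057×log₁₀(67.3/63.2) + 0.32×log₁₀(74.286/67.3)]
    = 3.2735 × [0.001556 + 0.013725] = 0.05002 m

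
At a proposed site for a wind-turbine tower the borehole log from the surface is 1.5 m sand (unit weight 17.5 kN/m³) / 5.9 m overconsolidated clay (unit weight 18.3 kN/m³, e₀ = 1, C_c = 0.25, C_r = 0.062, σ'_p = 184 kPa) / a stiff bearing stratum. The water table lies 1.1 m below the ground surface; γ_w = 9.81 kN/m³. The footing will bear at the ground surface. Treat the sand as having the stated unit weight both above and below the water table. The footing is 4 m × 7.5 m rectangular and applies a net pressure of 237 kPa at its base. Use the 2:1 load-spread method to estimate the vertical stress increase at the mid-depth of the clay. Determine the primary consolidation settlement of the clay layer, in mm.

S_c ≈ 72.3 mm

Mid-depth of clay below the ground surface: z = 1.5 + 5.9/2 = 4.45 m.
Total vertical stress at mid-clay: σ_v = 17.5×1.5 + 18.3×2.95 = 80.235 kPa.
Pore pressure: u = 9.81×(4.45 − 1.1) = 32.864 kPa.
Initial effective stress: σ'_0 = σ_v − u = 80.235 − 32.864 = 47.371 kPa.
Stress increase at mid-clay by the 2:1 spreading method:
Δσ = qBL/((B+z)(L+z)) = 237×4×7.5/((4+4.45)(7.5+4.45)) = 70.412 kPa
Final effective stress: σ'_f = 47.371 + 70.412 = 117.78 kPa.
σ'_f = 117.78 ≤ σ'_p = 184 kPa, so the clay remains overconsolidated and only the recompression index applies:
S_c = C_r·H/(1+e₀)·log₁₀(σ'_f/σ'_0) = 0.062×5.9/2×log₁₀(117.78/47.371)
    = 0.1829 × 0.39556 = 0.07235 m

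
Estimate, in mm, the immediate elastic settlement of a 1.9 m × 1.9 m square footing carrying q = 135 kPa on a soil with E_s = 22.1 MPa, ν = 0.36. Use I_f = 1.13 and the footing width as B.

Immediate (elastic) settlement: S_e = q·B·(1−ν²)/E_s · I_f.
E_s = 22.1 MPa = 22100 kPa.
S_e = 135 × 1.9 × (1 − 0.36²) / 22100 × 1.13
    = 135 × 1.9 × 0.8704 / 22100 × 1.13
    = 0.01142 m = 11.42 mm

S_e ≈ 11.4 mm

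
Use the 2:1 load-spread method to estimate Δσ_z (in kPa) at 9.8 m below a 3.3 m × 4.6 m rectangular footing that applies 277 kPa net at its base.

Δσ_z ≈ 22.3 kPa

By the 2:1 method the load spreads at 1 horizontal : 2 vertical, so at depth z the loaded area has grown by z in each plan dimension:
Δσ = qBL/((B+z)(L+z)) = 277×3.3×4.6/((3.3+9.8)(4.6+9.8)) = 22.29 kPa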